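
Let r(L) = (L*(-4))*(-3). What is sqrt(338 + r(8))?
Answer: sqrt(434) ≈ 20.833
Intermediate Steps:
r(L) = 12*L (r(L) = -4*L*(-3) = 12*L)
sqrt(338 + r(8)) = sqrt(338 + 12*8) = sqrt(338 + 96) = sqrt(434)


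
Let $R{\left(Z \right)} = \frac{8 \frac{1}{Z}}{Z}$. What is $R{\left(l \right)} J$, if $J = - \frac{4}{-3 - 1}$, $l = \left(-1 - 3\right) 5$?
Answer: $\frac{1}{50} \approx 0.02$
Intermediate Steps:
$l = -20$ ($l = \left(-4\right) 5 = -20$)
$R{\left(Z \right)} = \frac{8}{Z^{2}}$
$J = 1$ ($J = - \frac{4}{-3 - 1} = - \frac{4}{-4} = \left(-4\right) \left(- \frac{1}{4}\right) = 1$)
$R{\left(l \right)} J = \frac{8}{400} \cdot 1 = 8 \cdot \frac{1}{400} \cdot 1 = \frac{1}{50} \cdot 1 = \frac{1}{50}$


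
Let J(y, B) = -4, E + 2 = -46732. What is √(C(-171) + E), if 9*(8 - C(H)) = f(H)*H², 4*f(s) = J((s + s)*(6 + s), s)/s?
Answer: I*√46745 ≈ 216.21*I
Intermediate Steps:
E = -46734 (E = -2 - 46732 = -46734)
f(s) = -1/s (f(s) = (-4/s)/4 = -1/s)
C(H) = 8 + H/9 (C(H) = 8 - (-1/H)*H²/9 = 8 - (-1)*H/9 = 8 + H/9)
√(C(-171) + E) = √((8 + (⅑)*(-171)) - 46734) = √((8 - 19) - 46734) = √(-11 - 46734) = √(-46745) = I*√46745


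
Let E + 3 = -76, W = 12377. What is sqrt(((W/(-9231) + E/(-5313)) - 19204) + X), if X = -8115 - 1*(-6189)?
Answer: 3*I*sqrt(69723046373266594)/5449367 ≈ 145.37*I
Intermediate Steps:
E = -79 (E = -3 - 76 = -79)
X = -1926 (X = -8115 + 6189 = -1926)
sqrt(((W/(-9231) + E/(-5313)) - 19204) + X) = sqrt(((12377/(-9231) - 79/(-5313)) - 19204) - 1926) = sqrt(((12377*(-1/9231) - 79*(-1/5313)) - 19204) - 1926) = sqrt(((-12377/9231 + 79/5313) - 19204) - 1926) = sqrt((-7225528/5449367 - 19204) - 1926) = sqrt(-104656869396/5449367 - 1926) = sqrt(-115152350238/5449367) = 3*I*sqrt(69723046373266594)/5449367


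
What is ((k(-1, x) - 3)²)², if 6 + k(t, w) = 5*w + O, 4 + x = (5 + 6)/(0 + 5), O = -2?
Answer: 160000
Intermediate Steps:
x = -9/5 (x = -4 + (5 + 6)/(0 + 5) = -4 + 11/5 = -9/5 ≈ -1.8000)
k(t, w) = -8 + 5*w (k(t, w) = -6 + (5*w - 2) = -6 + (-2 + 5*w) = -8 + 5*w)
((k(-1, x) - 3)²)² = (((-8 + 5*(-9/5)) - 3)²)² = (((-8 - 9) - 3)²)² = ((-17 - 3)²)² = ((-20)²)² = 400² = 160000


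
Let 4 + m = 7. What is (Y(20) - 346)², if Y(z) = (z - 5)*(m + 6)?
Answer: 44521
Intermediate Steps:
m = 3 (m = -4 + 7 = 3)
Y(z) = -45 + 9*z (Y(z) = (z - 5)*(3 + 6) = (-5 + z)*9 = -45 + 9*z)
(Y(20) - 346)² = ((-45 + 9*20) - 346)² = ((-45 + 180) - 346)² = (135 - 346)² = (-211)² = 44521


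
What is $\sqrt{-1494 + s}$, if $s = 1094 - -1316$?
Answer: $2 \sqrt{229} \approx 30.266$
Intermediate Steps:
$s = 2410$ ($s = 1094 + 1316 = 2410$)
$\sqrt{-1494 + s} = \sqrt{-1494 + 2410} = \sqrt{916} = 2 \sqrt{229}$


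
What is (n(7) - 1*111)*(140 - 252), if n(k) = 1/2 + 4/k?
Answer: 12312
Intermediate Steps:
n(k) = ½ + 4/k (n(k) = 1*(½) + 4/k = ½ + 4/k)
(n(7) - 1*111)*(140 - 252) = ((½)*(8 + 7)/7 - 1*111)*(140 - 252) = ((½)*(⅐)*15 - 111)*(-112) = (15/14 - 111)*(-112) = -1539/14*(-112) = 12312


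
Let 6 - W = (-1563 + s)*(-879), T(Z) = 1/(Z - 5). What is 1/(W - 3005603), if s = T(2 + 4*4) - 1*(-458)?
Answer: -13/51698717 ≈ -2.5146e-7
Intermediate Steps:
T(Z) = 1/(-5 + Z)
s = 5955/13 (s = 1/(-5 + (2 + 4*4)) - 1*(-458) = 1/(-5 + (2 + 16)) + 458 = 1/(-5 + 18) + 458 = 1/13 + 458 = 5955/13 ≈ 458.08)
W = -12625878/13 (W = 6 - (-1563 + 5955/13)*(-879) = 6 - (-14364)*(-879)/13 = 6 - 1*12625956/13 = 6 - 12625956/13 = -12625878/13 ≈ -9.7122e+5)
1/(W - 3005603) = 1/(-12625878/13 - 3005603) = 1/(-51698717/13) = -13/51698717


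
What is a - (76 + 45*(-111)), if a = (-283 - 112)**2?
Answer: 160944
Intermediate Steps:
a = 156025 (a = (-395)**2 = 156025)
a - (76 + 45*(-111)) = 156025 - (76 + 45*(-111)) = 156025 - (76 - 4995) = 156025 - 1*(-4919) = 156025 + 4919 = 160944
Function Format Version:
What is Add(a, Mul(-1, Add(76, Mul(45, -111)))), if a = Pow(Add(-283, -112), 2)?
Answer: 160944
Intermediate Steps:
a = 156025 (a = Pow(-395, 2) = 156025)
Add(a, Mul(-1, Add(76, Mul(45, -111)))) = Add(156025, Mul(-1, Add(76, Mul(45, -111)))) = Add(156025, Mul(-1, Add(76, -4995))) = Add(156025, Mul(-1, -4919)) = Add(156025, 4919) = 160944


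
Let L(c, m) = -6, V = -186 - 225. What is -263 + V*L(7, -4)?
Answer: 2203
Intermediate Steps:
V = -411
-263 + V*L(7, -4) = -263 - 411*(-6) = -263 + 2466 = 2203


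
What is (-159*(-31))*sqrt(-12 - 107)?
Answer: 4929*I*sqrt(119) ≈ 53769.0*I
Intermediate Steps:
(-159*(-31))*sqrt(-12 - 107) = 4929*sqrt(-119) = 4929*(I*sqrt(119)) = 4929*I*sqrt(119)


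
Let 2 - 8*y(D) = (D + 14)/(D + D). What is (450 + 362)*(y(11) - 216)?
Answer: -7713391/44 ≈ -1.7530e+5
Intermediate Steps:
y(D) = ¼ - (14 + D)/(16*D) (y(D) = ¼ - (D + 14)/(8*(D + D)) = ¼ - (14 + D)/(8*(2*D)) = ¼ - (14 + D)*1/(2*D)/8 = ¼ - (14 + D)/(16*D))
(450 + 362)*(y(11) - 216) = (450 + 362)*((1/16)*(-14 + 3*11)/11 - 216) = 812*((1/16)*(1/11)*(-14 + 33) - 216) = 812*((1/16)*(1/11)*19 - 216) = 812*(19/176 - 216) = 812*(-37997/176) = -7713391/44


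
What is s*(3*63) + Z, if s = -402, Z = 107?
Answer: -75871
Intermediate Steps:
s*(3*63) + Z = -1206*63 + 107 = -402*189 + 107 = -75978 + 107 = -75871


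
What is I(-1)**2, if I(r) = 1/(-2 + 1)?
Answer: 1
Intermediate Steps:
I(r) = -1 (I(r) = 1/(-1) = -1)
I(-1)**2 = (-1)**2 = 1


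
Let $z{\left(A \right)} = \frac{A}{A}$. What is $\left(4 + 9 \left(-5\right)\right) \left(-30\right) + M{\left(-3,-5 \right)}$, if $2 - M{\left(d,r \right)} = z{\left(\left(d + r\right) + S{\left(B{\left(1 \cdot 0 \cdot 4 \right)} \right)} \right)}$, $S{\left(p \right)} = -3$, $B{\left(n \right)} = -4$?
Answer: $1231$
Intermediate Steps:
$z{\left(A \right)} = 1$
$M{\left(d,r \right)} = 1$ ($M{\left(d,r \right)} = 2 - 1 = 1$)
$\left(4 + 9 \left(-5\right)\right) \left(-30\right) + M{\left(-3,-5 \right)} = \left(4 + 9 \left(-5\right)\right) \left(-30\right) + 1 = \left(4 - 45\right) \left(-30\right) + 1 = \left(-41\right) \left(-30\right) + 1 = 1230 + 1 = 1231$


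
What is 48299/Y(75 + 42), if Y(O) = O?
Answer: 48299/117 ≈ 412.81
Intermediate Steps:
48299/Y(75 + 42) = 48299/(75 + 42) = 48299/117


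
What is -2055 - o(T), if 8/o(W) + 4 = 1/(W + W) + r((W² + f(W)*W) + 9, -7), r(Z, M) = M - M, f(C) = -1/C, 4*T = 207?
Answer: -847887/413 ≈ -2053.0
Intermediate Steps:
T = 207/4 (T = (¼)*207 = 207/4 ≈ 51.750)
r(Z, M) = 0
o(W) = 8/(-4 + 1/(2*W)) (o(W) = 8/(-4 + (1/(W + W) + 0)) = 8/(-4 + (1/(2*W) + 0)) = 8/(-4 + 1/(2*W)))
-2055 - o(T) = -2055 - 16*207/(4*(1 - 8*207/4)) = -2055 - 16*207/(4*(1 - 414)) = -2055 - 16*207/(4*(-413)) = -2055 - 16*207*(-1)/(4*413) = -2055 - 1*(-828/413) = -2055 + 828/413 = -847887/413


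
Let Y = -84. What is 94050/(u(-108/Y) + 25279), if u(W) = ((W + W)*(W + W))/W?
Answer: 658350/176989 ≈ 3.7197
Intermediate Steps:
u(W) = 4*W (u(W) = ((2*W)*(2*W))/W = (4*W**2)/W = 4*W)
94050/(u(-108/Y) + 25279) = 94050/(4*(-108/(-84)) + 25279) = 94050/(4*(-108*(-1/84)) + 25279) = 94050/(4*(9/7) + 25279) = 94050/(36/7 + 25279) = 94050/(176989/7) = 94050*(7/176989) = 658350/176989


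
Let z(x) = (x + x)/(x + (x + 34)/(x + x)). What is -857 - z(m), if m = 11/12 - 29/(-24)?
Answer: -4287/5 ≈ -857.40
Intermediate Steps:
m = 17/8 (m = 11*(1/12) - 29*(-1/24) = 11/12 + 29/24 = 17/8 ≈ 2.1250)
z(x) = 2*x/(x + (34 + x)/(2*x)) (z(x) = (2*x)/(x + (34 + x)/((2*x))) = (2*x)/(x + (34 + x)*(1/(2*x))) = (2*x)/(x + (34 + x)/(2*x)) = 2*x/(x + (34 + x)/(2*x)))
-857 - z(m) = -857 - 4*(17/8)²/(34 + 17/8 + 2*(17/8)²) = -857 - 4*289/(64*(34 + 17/8 + 2*(289/64))) = -857 - 4*289/(64*(34 + 17/8 + 289/32)) = -857 - 4*289/(64*1445/32) = -857 - 4*289*32/(64*1445) = -857 - 1*⅖ = -857 - ⅖ = -4287/5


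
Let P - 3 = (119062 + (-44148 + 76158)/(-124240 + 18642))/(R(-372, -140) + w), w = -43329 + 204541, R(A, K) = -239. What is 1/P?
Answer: 8499213427/31783978814 ≈ 0.26741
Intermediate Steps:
w = 161212
P = 31783978814/8499213427 (P = 3 + (119062 + (-44148 + 76158)/(-124240 + 18642))/(-239 + 161212) = 3 + (119062 + 32010/(-105598))/160973 = 3 + (119062 + 32010*(-1/105598))*(1/160973) = 3 + (119062 - 16005/52799)*(1/160973) = 3 + (6286338533/52799)*(1/160973) = 3 + 6286338533/8499213427 = 31783978814/8499213427 ≈ 3.7396)
1/P = 1/(31783978814/8499213427) = 8499213427/31783978814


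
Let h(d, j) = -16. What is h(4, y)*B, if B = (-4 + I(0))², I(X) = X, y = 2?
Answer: -256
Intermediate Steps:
B = 16 (B = (-4 + 0)² = (-4)² = 16)
h(4, y)*B = -16*16 = -256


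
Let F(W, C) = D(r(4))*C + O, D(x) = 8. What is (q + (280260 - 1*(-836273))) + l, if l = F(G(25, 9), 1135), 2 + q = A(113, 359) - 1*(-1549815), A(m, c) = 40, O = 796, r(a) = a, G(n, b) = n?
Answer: 2676262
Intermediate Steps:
F(W, C) = 796 + 8*C (F(W, C) = 8*C + 796 = 796 + 8*C)
q = 1549853 (q = -2 + (40 - 1*(-1549815)) = -2 + (40 + 1549815) = -2 + 1549855 = 1549853)
l = 9876 (l = 796 + 8*1135 = 796 + 9080 = 9876)
(q + (280260 - 1*(-836273))) + l = (1549853 + (280260 - 1*(-836273))) + 9876 = (1549853 + (280260 + 836273)) + 9876 = (1549853 + 1116533) + 9876 = 2666386 + 9876 = 2676262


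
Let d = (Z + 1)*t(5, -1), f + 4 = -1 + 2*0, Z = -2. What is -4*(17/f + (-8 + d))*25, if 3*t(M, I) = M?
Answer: 3920/3 ≈ 1306.7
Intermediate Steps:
t(M, I) = M/3
f = -5 (f = -4 + (-1 + 2*0) = -4 + (-1 + 0) = -4 - 1 = -5)
d = -5/3 (d = (-2 + 1)*((⅓)*5) = -1*5/3 = -5/3 ≈ -1.6667)
-4*(17/f + (-8 + d))*25 = -4*(17/(-5) + (-8 - 5/3))*25 = -4*(17*(-⅕) - 29/3)*25 = -4*(-17/5 - 29/3)*25 = -4*(-196/15)*25 = (784/15)*25 = 3920/3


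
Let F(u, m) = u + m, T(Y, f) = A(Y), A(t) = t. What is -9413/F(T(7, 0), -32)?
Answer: 9413/25 ≈ 376.52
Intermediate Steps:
T(Y, f) = Y
F(u, m) = m + u
-9413/F(T(7, 0), -32) = -9413/(-32 + 7) = -9413/(-25) = -9413*(-1/25) = 9413/25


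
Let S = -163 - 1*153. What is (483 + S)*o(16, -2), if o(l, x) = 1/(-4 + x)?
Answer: -167/6 ≈ -27.833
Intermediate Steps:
S = -316 (S = -163 - 153 = -316)
(483 + S)*o(16, -2) = (483 - 316)/(-4 - 2) = 167/(-6) = 167*(-1/6) = -167/6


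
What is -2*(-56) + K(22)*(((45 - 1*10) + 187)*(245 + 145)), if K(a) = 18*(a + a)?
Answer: 68571472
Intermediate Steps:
K(a) = 36*a (K(a) = 18*(2*a) = 36*a)
-2*(-56) + K(22)*(((45 - 1*10) + 187)*(245 + 145)) = -2*(-56) + (36*22)*(((45 - 1*10) + 187)*(245 + 145)) = 112 + 792*(((45 - 10) + 187)*390) = 112 + 792*((35 + 187)*390) = 112 + 792*(222*390) = 112 + 792*86580 = 112 + 68571360 = 68571472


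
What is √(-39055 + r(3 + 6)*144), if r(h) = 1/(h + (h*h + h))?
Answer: I*√4725479/11 ≈ 197.62*I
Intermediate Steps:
r(h) = 1/(h² + 2*h) (r(h) = 1/(h + (h² + h)) = 1/(h + (h + h²)) = 1/(h² + 2*h))
√(-39055 + r(3 + 6)*144) = √(-39055 + (1/((3 + 6)*(2 + (3 + 6))))*144) = √(-39055 + (1/(9*(2 + 9)))*144) = √(-39055 + ((⅑)/11)*144) = √(-39055 + ((⅑)*(1/11))*144) = √(-39055 + (1/99)*144) = √(-39055 + 16/11) = √(-429589/11) = I*√4725479/11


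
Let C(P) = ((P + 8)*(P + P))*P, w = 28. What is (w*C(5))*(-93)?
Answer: -1692600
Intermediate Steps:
C(P) = 2*P²*(8 + P) (C(P) = ((8 + P)*(2*P))*P = (2*P*(8 + P))*P = 2*P²*(8 + P))
(w*C(5))*(-93) = (28*(2*5²*(8 + 5)))*(-93) = (28*(2*25*13))*(-93) = (28*650)*(-93) = 18200*(-93) = -1692600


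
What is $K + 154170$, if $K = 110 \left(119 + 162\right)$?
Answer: $185080$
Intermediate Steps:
$K = 30910$ ($K = 110 \cdot 281 = 30910$)
$K + 154170 = 30910 + 154170 = 185080$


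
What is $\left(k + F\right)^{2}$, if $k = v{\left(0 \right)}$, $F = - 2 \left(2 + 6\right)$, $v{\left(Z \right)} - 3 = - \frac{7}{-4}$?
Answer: $\frac{2025}{16} \approx 126.56$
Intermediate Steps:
$v{\left(Z \right)} = \frac{19}{4}$ ($v{\left(Z \right)} = 3 - \frac{7}{-4} = 3 - - \frac{7}{4} = 3 + \frac{7}{4} = \frac{19}{4}$)
$F = -16$ ($F = \left(-2\right) 8 = -16$)
$k = \frac{19}{4} \approx 4.75$
$\left(k + F\right)^{2} = \left(\frac{19}{4} - 16\right)^{2} = \left(- \frac{45}{4}\right)^{2} = \frac{2025}{16}$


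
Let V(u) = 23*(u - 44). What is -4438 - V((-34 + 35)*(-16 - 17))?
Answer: -2667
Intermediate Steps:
V(u) = -1012 + 23*u (V(u) = 23*(-44 + u) = -1012 + 23*u)
-4438 - V((-34 + 35)*(-16 - 17)) = -4438 - (-1012 + 23*((-34 + 35)*(-16 - 17))) = -4438 - (-1012 + 23*(1*(-33))) = -4438 - (-1012 + 23*(-33)) = -4438 - (-1012 - 759) = -4438 - 1*(-1771) = -4438 + 1771 = -2667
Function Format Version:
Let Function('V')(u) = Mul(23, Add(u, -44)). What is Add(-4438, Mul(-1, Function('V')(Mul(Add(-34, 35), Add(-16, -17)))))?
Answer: -2667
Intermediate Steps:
Function('V')(u) = Add(-1012, Mul(23, u)) (Function('V')(u) = Mul(23, Add(-44, u)) = Add(-1012, Mul(23, u)))
Add(-4438, Mul(-1, Function('V')(Mul(Add(-34, 35), Add(-16, -17))))) = Add(-4438, Mul(-1, Add(-1012, Mul(23, Mul(Add(-34, 35), Add(-16, -17)))))) = Add(-4438, Mul(-1, Add(-1012, Mul(23, Mul(1, -33))))) = Add(-4438, Mul(-1, Add(-1012, Mul(23, -33)))) = Add(-4438, Mul(-1, Add(-1012, -759))) = Add(-4438, Mul(-1, -1771)) = Add(-4438, 1771) = -2667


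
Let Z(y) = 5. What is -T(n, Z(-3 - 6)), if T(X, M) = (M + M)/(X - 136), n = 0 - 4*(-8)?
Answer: 5/52 ≈ 0.096154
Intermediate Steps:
n = 32 (n = 0 + 32 = 32)
T(X, M) = 2*M/(-136 + X) (T(X, M) = (2*M)/(-136 + X) = 2*M/(-136 + X))
-T(n, Z(-3 - 6)) = -2*5/(-136 + 32) = -2*5/(-104) = -2*5*(-1)/104 = -1*(-5/52) = 5/52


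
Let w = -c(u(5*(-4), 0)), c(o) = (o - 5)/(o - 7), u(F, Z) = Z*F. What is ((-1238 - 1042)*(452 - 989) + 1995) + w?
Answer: 8584480/7 ≈ 1.2264e+6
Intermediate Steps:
u(F, Z) = F*Z
c(o) = (-5 + o)/(-7 + o)
w = -5/7 (w = -(-5 + (5*(-4))*0)/(-7 + (5*(-4))*0) = -(-5 - 20*0)/(-7 - 20*0) = -(-5 + 0)/(-7 + 0) = -(-5)/(-7) = -(-1)*(-5)/7 = -1*5/7 = -5/7 ≈ -0.71429)
((-1238 - 1042)*(452 - 989) + 1995) + w = ((-1238 - 1042)*(452 - 989) + 1995) - 5/7 = (-2280*(-537) + 1995) - 5/7 = (1224360 + 1995) - 5/7 = 1226355 - 5/7 = 8584480/7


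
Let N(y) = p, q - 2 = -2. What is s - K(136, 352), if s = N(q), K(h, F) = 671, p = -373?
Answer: -1044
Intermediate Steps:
q = 0 (q = 2 - 2 = 0)
N(y) = -373
s = -373
s - K(136, 352) = -373 - 1*671 = -373 - 671 = -1044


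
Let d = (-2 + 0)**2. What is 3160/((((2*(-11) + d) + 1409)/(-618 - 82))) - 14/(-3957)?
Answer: -8752864526/5504187 ≈ -1590.2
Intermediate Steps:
d = 4 (d = (-2)**2 = 4)
3160/((((2*(-11) + d) + 1409)/(-618 - 82))) - 14/(-3957) = 3160/((((2*(-11) + 4) + 1409)/(-618 - 82))) - 14/(-3957) = 3160/((((-22 + 4) + 1409)/(-700))) - 14*(-1/3957) = 3160/(((-18 + 1409)*(-1/700))) + 14/3957 = 3160/((1391*(-1/700))) + 14/3957 = 3160/(-1391/700) + 14/3957 = 3160*(-700/1391) + 14/3957 = -2212000/1391 + 14/3957 = -8752864526/5504187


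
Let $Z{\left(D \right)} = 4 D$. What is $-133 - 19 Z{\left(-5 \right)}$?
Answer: $247$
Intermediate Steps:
$-133 - 19 Z{\left(-5 \right)} = -133 - 19 \cdot 4 \left(-5\right) = -133 - -380 = -133 + 380 = 247$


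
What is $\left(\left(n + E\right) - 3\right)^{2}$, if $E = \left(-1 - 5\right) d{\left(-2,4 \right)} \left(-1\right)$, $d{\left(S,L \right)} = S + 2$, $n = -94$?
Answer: $9409$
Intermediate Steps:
$d{\left(S,L \right)} = 2 + S$
$E = 0$ ($E = \left(-1 - 5\right) \left(2 - 2\right) \left(-1\right) = - 6 \cdot 0 \left(-1\right) = \left(-6\right) 0 = 0$)
$\left(\left(n + E\right) - 3\right)^{2} = \left(\left(-94 + 0\right) - 3\right)^{2} = \left(-94 - 3\right)^{2} = \left(-97\right)^{2} = 9409$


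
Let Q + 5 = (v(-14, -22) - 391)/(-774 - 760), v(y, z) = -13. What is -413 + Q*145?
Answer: -843556/767 ≈ -1099.8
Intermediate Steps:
Q = -3633/767 (Q = -5 + (-13 - 391)/(-774 - 760) = -5 - 404/(-1534) = -5 - 404*(-1/1534) = -5 + 202/767 = -3633/767 ≈ -4.7366)
-413 + Q*145 = -413 - 3633/767*145 = -413 - 526785/767 = -843556/767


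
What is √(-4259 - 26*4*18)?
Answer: I*√6131 ≈ 78.301*I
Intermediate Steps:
√(-4259 - 26*4*18) = √(-4259 - 104*18) = √(-4259 - 1872) = √(-6131) = I*√6131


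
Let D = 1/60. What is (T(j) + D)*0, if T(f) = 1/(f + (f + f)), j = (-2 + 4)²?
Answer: 0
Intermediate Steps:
D = 1/60 ≈ 0.016667
j = 4 (j = 2² = 4)
T(f) = 1/(3*f) (T(f) = 1/(f + 2*f) = 1/(3*f))
(T(j) + D)*0 = ((⅓)/4 + 1/60)*0 = ((⅓)*(¼) + 1/60)*0 = (1/12 + 1/60)*0 = (⅒)*0 = 0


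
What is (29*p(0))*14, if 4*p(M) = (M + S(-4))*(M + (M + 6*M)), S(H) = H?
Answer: 0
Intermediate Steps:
p(M) = 2*M*(-4 + M) (p(M) = ((M - 4)*(M + (M + 6*M)))/4 = ((-4 + M)*(M + 7*M))/4 = ((-4 + M)*(8*M))/4 = (8*M*(-4 + M))/4 = 2*M*(-4 + M))
(29*p(0))*14 = (29*(2*0*(-4 + 0)))*14 = (29*(2*0*(-4)))*14 = (29*0)*14 = 0*14 = 0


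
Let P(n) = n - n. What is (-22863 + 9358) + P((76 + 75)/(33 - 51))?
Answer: -13505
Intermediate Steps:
P(n) = 0
(-22863 + 9358) + P((76 + 75)/(33 - 51)) = (-22863 + 9358) + 0 = -13505 + 0 = -13505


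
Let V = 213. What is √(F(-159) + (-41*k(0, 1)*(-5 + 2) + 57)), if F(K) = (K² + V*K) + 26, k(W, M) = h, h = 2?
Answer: I*√8257 ≈ 90.868*I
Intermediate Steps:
k(W, M) = 2
F(K) = 26 + K² + 213*K (F(K) = (K² + 213*K) + 26 = 26 + K² + 213*K)
√(F(-159) + (-41*k(0, 1)*(-5 + 2) + 57)) = √((26 + (-159)² + 213*(-159)) + (-82*(-5 + 2) + 57)) = √((26 + 25281 - 33867) + (-82*(-3) + 57)) = √(-8560 + (-41*(-6) + 57)) = √(-8560 + (246 + 57)) = √(-8560 + 303) = √(-8257) = I*√8257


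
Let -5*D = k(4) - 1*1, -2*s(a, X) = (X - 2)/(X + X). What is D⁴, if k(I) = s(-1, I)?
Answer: 6561/2560000 ≈ 0.0025629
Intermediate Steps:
s(a, X) = -(-2 + X)/(4*X) (s(a, X) = -(X - 2)/(2*(X + X)) = -(-2 + X)/(2*(2*X)) = -(-2 + X)*1/(2*X)/2 = -(-2 + X)/(4*X))
k(I) = (2 - I)/(4*I)
D = 9/40 (D = -((¼)*(2 - 1*4)/4 - 1*1)/5 = -((¼)*(¼)*(2 - 4) - 1)/5 = -((¼)*(¼)*(-2) - 1)/5 = -(-⅛ - 1)/5 = -⅕*(-9/8) = 9/40 ≈ 0.22500)
D⁴ = (9/40)⁴ = 6561/2560000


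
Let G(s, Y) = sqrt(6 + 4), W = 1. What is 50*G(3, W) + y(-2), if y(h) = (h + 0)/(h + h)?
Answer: 1/2 + 50*sqrt(10) ≈ 158.61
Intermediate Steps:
y(h) = 1/2 (y(h) = h/((2*h)) = h*(1/(2*h)) = 1/2)
G(s, Y) = sqrt(10)
50*G(3, W) + y(-2) = 50*sqrt(10) + 1/2 = 1/2 + 50*sqrt(10)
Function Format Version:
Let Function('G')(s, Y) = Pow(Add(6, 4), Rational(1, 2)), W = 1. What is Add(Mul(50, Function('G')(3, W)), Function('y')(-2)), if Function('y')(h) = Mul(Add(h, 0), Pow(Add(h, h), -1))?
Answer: Add(Rational(1, 2), Mul(50, Pow(10, Rational(1, 2)))) ≈ 158.61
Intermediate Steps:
Function('y')(h) = Rational(1, 2) (Function('y')(h) = Mul(h, Pow(Mul(2, h), -1)) = Mul(h, Mul(Rational(1, 2), Pow(h, -1))) = Rational(1, 2))
Function('G')(s, Y) = Pow(10, Rational(1, 2))
Add(Mul(50, Function('G')(3, W)), Function('y')(-2)) = Add(Mul(50, Pow(10, Rational(1, 2))), Rational(1, 2)) = Add(Rational(1, 2), Mul(50, Pow(10, Rational(1, 2))))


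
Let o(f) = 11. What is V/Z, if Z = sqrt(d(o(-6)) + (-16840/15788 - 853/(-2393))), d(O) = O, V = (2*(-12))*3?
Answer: -36*sqrt(2542847826962)/2557609 ≈ -22.445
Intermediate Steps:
V = -72 (V = -24*3 = -72)
Z = 19*sqrt(2542847826962)/9445171 (Z = sqrt(11 + (-16840/15788 - 853/(-2393))) = sqrt(11 + (-16840*1/15788 - 853*(-1/2393))) = sqrt(11 + (-4210/3947 + 853/2393)) = sqrt(11 - 6707739/9445171) = sqrt(97189142/9445171) = 19*sqrt(2542847826962)/9445171 ≈ 3.2078)
V/Z = -72*sqrt(2542847826962)/5115218 = -36*sqrt(2542847826962)/2557609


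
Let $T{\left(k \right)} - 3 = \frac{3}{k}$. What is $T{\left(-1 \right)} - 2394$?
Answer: $-2394$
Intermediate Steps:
$T{\left(k \right)} = 3 + \frac{3}{k}$
$T{\left(-1 \right)} - 2394 = \left(3 + \frac{3}{-1}\right) - 2394 = \left(3 + 3 \left(-1\right)\right) - 2394 = \left(3 - 3\right) - 2394 = 0 - 2394 = -2394$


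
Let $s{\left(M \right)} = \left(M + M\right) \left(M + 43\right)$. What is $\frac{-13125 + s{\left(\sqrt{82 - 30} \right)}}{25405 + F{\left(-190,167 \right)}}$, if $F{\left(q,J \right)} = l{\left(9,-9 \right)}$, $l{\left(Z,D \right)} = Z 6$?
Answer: $- \frac{13021}{25459} + \frac{172 \sqrt{13}}{25459} \approx -0.48709$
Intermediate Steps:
$l{\left(Z,D \right)} = 6 Z$
$F{\left(q,J \right)} = 54$ ($F{\left(q,J \right)} = 6 \cdot 9 = 54$)
$s{\left(M \right)} = 2 M \left(43 + M\right)$
$\frac{-13125 + s{\left(\sqrt{82 - 30} \right)}}{25405 + F{\left(-190,167 \right)}} = \frac{-13125 + 2 \sqrt{82 - 30} \left(43 + \sqrt{82 - 30}\right)}{25405 + 54} = \frac{-13125 + 2 \sqrt{52} \left(43 + \sqrt{52}\right)}{25459} = \left(-13125 + 2 \cdot 2 \sqrt{13} \left(43 + 2 \sqrt{13}\right)\right) \frac{1}{25459} = \left(-13125 + 4 \sqrt{13} \left(43 + 2 \sqrt{13}\right)\right) \frac{1}{25459} = - \frac{1875}{3637} + \frac{4 \sqrt{13} \left(43 + 2 \sqrt{13}\right)}{25459}$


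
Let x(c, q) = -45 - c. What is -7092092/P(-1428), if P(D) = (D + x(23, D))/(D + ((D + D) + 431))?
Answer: -6831457619/374 ≈ -1.8266e+7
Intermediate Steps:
P(D) = (-68 + D)/(431 + 3*D) (P(D) = (D + (-45 - 1*23))/(D + ((D + D) + 431)) = (D + (-45 - 23))/(D + (2*D + 431)) = (D - 68)/(D + (431 + 2*D)) = (-68 + D)/(431 + 3*D))
-7092092/P(-1428) = -7092092*(431 + 3*(-1428))/(-68 - 1428) = -7092092/(-1496/(431 - 4284)) = -7092092/(-1496/(-3853)) = -7092092/((-1/3853*(-1496))) = -7092092/1496/3853 = -7092092*3853/1496 = -6831457619/374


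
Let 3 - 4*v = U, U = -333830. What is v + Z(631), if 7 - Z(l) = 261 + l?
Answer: 330293/4 ≈ 82573.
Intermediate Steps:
Z(l) = -254 - l (Z(l) = 7 - (261 + l) = 7 + (-261 - l) = -254 - l)
v = 333833/4 (v = ¾ - ¼*(-333830) = ¾ + 166915/2 = 333833/4 ≈ 83458.)
v + Z(631) = 333833/4 + (-254 - 1*631) = 333833/4 + (-254 - 631) = 333833/4 - 885 = 330293/4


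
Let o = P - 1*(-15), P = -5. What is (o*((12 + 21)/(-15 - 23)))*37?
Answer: -6105/19 ≈ -321.32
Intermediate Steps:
o = 10 (o = -5 - 1*(-15) = -5 + 15 = 10)
(o*((12 + 21)/(-15 - 23)))*37 = (10*((12 + 21)/(-15 - 23)))*37 = (10*(33/(-38)))*37 = (10*(33*(-1/38)))*37 = (10*(-33/38))*37 = -165/19*37 = -6105/19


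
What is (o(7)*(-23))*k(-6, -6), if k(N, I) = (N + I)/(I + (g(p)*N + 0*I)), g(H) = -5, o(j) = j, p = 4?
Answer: 161/2 ≈ 80.500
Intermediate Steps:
k(N, I) = (I + N)/(I - 5*N) (k(N, I) = (N + I)/(I + (-5*N + 0*I)) = (I + N)/(I + (-5*N + 0)) = (I + N)/(I - 5*N))
(o(7)*(-23))*k(-6, -6) = (7*(-23))*((-6 - 6)/(-6 - 5*(-6))) = -161*(-12)/(-6 + 30) = -161*(-12)/24 = -161*(-½) = 161/2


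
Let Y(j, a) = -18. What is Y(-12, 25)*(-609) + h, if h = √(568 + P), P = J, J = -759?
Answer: 10962 + I*√191 ≈ 10962.0 + 13.82*I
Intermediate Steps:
P = -759
h = I*√191 (h = √(568 - 759) = √(-191) = I*√191 ≈ 13.82*I)
Y(-12, 25)*(-609) + h = -18*(-609) + I*√191 = 10962 + I*√191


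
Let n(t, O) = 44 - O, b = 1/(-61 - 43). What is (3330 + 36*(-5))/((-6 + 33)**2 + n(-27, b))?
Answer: 327600/80393 ≈ 4.0750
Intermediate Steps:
b = -1/104 (b = 1/(-104) = -1/104 ≈ -0.0096154)
(3330 + 36*(-5))/((-6 + 33)**2 + n(-27, b)) = (3330 + 36*(-5))/((-6 + 33)**2 + (44 - 1*(-1/104))) = (3330 - 180)/(27**2 + (44 + 1/104)) = 3150/(729 + 4577/104) = 3150/(80393/104) = 3150*(104/80393) = 327600/80393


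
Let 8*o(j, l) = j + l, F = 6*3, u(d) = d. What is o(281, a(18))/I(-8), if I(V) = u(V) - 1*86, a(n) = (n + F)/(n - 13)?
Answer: -1441/3760 ≈ -0.38324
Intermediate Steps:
F = 18
a(n) = (18 + n)/(-13 + n) (a(n) = (n + 18)/(n - 13) = (18 + n)/(-13 + n))
o(j, l) = j/8 + l/8 (o(j, l) = (j + l)/8 = j/8 + l/8)
I(V) = -86 + V (I(V) = V - 1*86 = V - 86 = -86 + V)
o(281, a(18))/I(-8) = ((1/8)*281 + ((18 + 18)/(-13 + 18))/8)/(-86 - 8) = (281/8 + (36/5)/8)/(-94) = (281/8 + ((1/5)*36)/8)*(-1/94) = (281/8 + (1/8)*(36/5))*(-1/94) = (281/8 + 9/10)*(-1/94) = (1441/40)*(-1/94) = -1441/3760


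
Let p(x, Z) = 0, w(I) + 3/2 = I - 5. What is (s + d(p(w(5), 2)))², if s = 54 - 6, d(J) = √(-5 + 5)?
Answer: 2304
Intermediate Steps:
w(I) = -13/2 + I (w(I) = -3/2 + (I - 5) = -3/2 + (-5 + I) = -13/2 + I)
d(J) = 0 (d(J) = √0 = 0)
s = 48
(s + d(p(w(5), 2)))² = (48 + 0)² = 48² = 2304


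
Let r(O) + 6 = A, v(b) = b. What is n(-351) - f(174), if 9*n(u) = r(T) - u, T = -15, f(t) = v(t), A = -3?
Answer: -136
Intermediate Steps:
f(t) = t
r(O) = -9 (r(O) = -6 - 3 = -9)
n(u) = -1 - u/9 (n(u) = (-9 - u)/9 = -1 - u/9)
n(-351) - f(174) = (-1 - ⅑*(-351)) - 1*174 = (-1 + 39) - 174 = 38 - 174 = -136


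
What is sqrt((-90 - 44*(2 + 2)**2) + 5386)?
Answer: 4*sqrt(287) ≈ 67.764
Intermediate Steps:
sqrt((-90 - 44*(2 + 2)**2) + 5386) = sqrt((-90 - 44*4**2) + 5386) = sqrt((-90 - 44*16) + 5386) = sqrt((-90 - 704) + 5386) = sqrt(-794 + 5386) = sqrt(4592) = 4*sqrt(287)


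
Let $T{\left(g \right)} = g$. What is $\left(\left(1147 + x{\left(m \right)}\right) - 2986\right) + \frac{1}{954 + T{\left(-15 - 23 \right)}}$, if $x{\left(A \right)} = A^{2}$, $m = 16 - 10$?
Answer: $- \frac{1651547}{916} \approx -1803.0$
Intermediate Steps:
$m = 6$
$\left(\left(1147 + x{\left(m \right)}\right) - 2986\right) + \frac{1}{954 + T{\left(-15 - 23 \right)}} = \left(\left(1147 + 6^{2}\right) - 2986\right) + \frac{1}{954 - 38} = \left(\left(1147 + 36\right) - 2986\right) + \frac{1}{954 - 38} = \left(1183 - 2986\right) + \frac{1}{916} = -1803 + \frac{1}{916} = - \frac{1651547}{916}$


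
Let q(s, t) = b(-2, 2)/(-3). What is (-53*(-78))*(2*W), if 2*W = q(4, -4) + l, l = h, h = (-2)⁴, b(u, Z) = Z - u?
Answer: 60632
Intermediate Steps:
q(s, t) = -4/3 (q(s, t) = (2 - 1*(-2))/(-3) = (2 + 2)*(-⅓) = 4*(-⅓) = -4/3)
h = 16
l = 16
W = 22/3 (W = (-4/3 + 16)/2 = (½)*(44/3) = 22/3 ≈ 7.3333)
(-53*(-78))*(2*W) = (-53*(-78))*(2*(22/3)) = 4134*(44/3) = 60632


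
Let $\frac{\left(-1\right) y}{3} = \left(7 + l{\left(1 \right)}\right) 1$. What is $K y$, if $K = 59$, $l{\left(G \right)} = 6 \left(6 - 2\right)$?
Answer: $-5487$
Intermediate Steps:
$l{\left(G \right)} = 24$ ($l{\left(G \right)} = 6 \cdot 4 = 24$)
$y = -93$ ($y = - 3 \left(7 + 24\right) 1 = - 3 \cdot 31 \cdot 1 = \left(-3\right) 31 = -93$)
$K y = 59 \left(-93\right) = -5487$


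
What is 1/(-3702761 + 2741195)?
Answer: -1/961566 ≈ -1.0400e-6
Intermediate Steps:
1/(-3702761 + 2741195) = 1/(-961566) = -1/961566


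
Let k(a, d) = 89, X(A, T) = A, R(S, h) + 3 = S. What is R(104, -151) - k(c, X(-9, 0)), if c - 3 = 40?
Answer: 12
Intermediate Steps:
c = 43 (c = 3 + 40 = 43)
R(S, h) = -3 + S
R(104, -151) - k(c, X(-9, 0)) = (-3 + 104) - 1*89 = 101 - 89 = 12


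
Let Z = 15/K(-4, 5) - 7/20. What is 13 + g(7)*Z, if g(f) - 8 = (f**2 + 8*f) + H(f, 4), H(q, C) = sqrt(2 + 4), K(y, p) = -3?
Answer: -11831/20 - 107*sqrt(6)/20 ≈ -604.65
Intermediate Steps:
H(q, C) = sqrt(6)
Z = -107/20 (Z = 15/(-3) - 7/20 = 15*(-1/3) - 7*1/20 = -5 - 7/20 = -107/20 ≈ -5.3500)
g(f) = 8 + sqrt(6) + f**2 + 8*f (g(f) = 8 + ((f**2 + 8*f) + sqrt(6)) = 8 + (sqrt(6) + f**2 + 8*f) = 8 + sqrt(6) + f**2 + 8*f)
13 + g(7)*Z = 13 + (8 + sqrt(6) + 7**2 + 8*7)*(-107/20) = 13 + (8 + sqrt(6) + 49 + 56)*(-107/20) = 13 + (113 + sqrt(6))*(-107/20) = 13 + (-12091/20 - 107*sqrt(6)/20) = -11831/20 - 107*sqrt(6)/20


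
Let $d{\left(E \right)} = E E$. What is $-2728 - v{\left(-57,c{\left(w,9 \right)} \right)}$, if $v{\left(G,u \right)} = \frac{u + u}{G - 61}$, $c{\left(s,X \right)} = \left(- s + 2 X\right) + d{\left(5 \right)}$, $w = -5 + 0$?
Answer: $- \frac{160904}{59} \approx -2727.2$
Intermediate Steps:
$d{\left(E \right)} = E^{2}$
$w = -5$
$c{\left(s,X \right)} = 25 - s + 2 X$ ($c{\left(s,X \right)} = \left(- s + 2 X\right) + 5^{2} = \left(- s + 2 X\right) + 25 = 25 - s + 2 X$)
$v{\left(G,u \right)} = \frac{2 u}{-61 + G}$
$-2728 - v{\left(-57,c{\left(w,9 \right)} \right)} = -2728 - \frac{2 \left(25 - -5 + 2 \cdot 9\right)}{-61 - 57} = -2728 - \frac{2 \left(25 + 5 + 18\right)}{-118} = -2728 - 2 \cdot 48 \left(- \frac{1}{118}\right) = -2728 - - \frac{48}{59} = -2728 + \frac{48}{59} = - \frac{160904}{59}$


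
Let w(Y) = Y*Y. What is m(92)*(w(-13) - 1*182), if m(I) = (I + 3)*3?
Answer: -3705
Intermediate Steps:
m(I) = 9 + 3*I (m(I) = (3 + I)*3 = 9 + 3*I)
w(Y) = Y²
m(92)*(w(-13) - 1*182) = (9 + 3*92)*((-13)² - 1*182) = (9 + 276)*(169 - 182) = 285*(-13) = -3705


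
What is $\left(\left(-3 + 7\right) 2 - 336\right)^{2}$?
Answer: $107584$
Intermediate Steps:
$\left(\left(-3 + 7\right) 2 - 336\right)^{2} = \left(4 \cdot 2 - 336\right)^{2} = \left(8 - 336\right)^{2} = \left(-328\right)^{2} = 107584$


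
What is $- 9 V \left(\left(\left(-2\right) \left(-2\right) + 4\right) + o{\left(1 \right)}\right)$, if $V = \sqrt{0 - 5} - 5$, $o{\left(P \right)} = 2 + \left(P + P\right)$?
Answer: $540 - 108 i \sqrt{5} \approx 540.0 - 241.5 i$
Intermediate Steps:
$o{\left(P \right)} = 2 + 2 P$
$V = -5 + i \sqrt{5}$ ($V = \sqrt{-5} - 5 = i \sqrt{5} - 5 = -5 + i \sqrt{5} \approx -5.0 + 2.2361 i$)
$- 9 V \left(\left(\left(-2\right) \left(-2\right) + 4\right) + o{\left(1 \right)}\right) = - 9 \left(-5 + i \sqrt{5}\right) \left(\left(\left(-2\right) \left(-2\right) + 4\right) + \left(2 + 2 \cdot 1\right)\right) = \left(45 - 9 i \sqrt{5}\right) \left(\left(4 + 4\right) + \left(2 + 2\right)\right) = \left(45 - 9 i \sqrt{5}\right) \left(8 + 4\right) = \left(45 - 9 i \sqrt{5}\right) 12 = 540 - 108 i \sqrt{5}$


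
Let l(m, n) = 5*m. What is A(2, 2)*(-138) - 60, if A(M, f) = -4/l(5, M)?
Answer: -948/25 ≈ -37.920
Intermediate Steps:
A(M, f) = -4/25 (A(M, f) = -4/(5*5) = -4/25)
A(2, 2)*(-138) - 60 = -4/25*(-138) - 60 = 552/25 - 60 = -948/25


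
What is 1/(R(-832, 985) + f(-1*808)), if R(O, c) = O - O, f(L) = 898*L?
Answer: -1/725584 ≈ -1.3782e-6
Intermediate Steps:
R(O, c) = 0
1/(R(-832, 985) + f(-1*808)) = 1/(0 + 898*(-1*808)) = 1/(0 + 898*(-808)) = 1/(0 - 725584) = 1/(-725584) = -1/725584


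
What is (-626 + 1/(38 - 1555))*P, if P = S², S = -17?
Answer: -274446827/1517 ≈ -1.8091e+5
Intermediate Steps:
P = 289 (P = (-17)² = 289)
(-626 + 1/(38 - 1555))*P = (-626 + 1/(38 - 1555))*289 = (-626 + 1/(-1517))*289 = (-626 - 1/1517)*289 = -949643/1517*289 = -274446827/1517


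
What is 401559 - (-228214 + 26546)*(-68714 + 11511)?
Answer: -11535613045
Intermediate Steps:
401559 - (-228214 + 26546)*(-68714 + 11511) = 401559 - (-201668)*(-57203) = 401559 - 1*11536014604 = 401559 - 11536014604 = -11535613045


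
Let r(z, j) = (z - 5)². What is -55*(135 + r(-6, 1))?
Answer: -14080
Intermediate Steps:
r(z, j) = (-5 + z)²
-55*(135 + r(-6, 1)) = -55*(135 + (-5 - 6)²) = -55*(135 + (-11)²) = -55*(135 + 121) = -55*256 = -14080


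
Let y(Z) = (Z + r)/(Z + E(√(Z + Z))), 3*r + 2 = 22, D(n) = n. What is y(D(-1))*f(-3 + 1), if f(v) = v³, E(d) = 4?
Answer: -136/9 ≈ -15.111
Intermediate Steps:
r = 20/3 (r = -⅔ + (⅓)*22 = -⅔ + 22/3 = 20/3 ≈ 6.6667)
y(Z) = (20/3 + Z)/(4 + Z) (y(Z) = (Z + 20/3)/(Z + 4) = (20/3 + Z)/(4 + Z))
y(D(-1))*f(-3 + 1) = ((20/3 - 1)/(4 - 1))*(-3 + 1)³ = ((17/3)/3)*(-2)³ = ((⅓)*(17/3))*(-8) = (17/9)*(-8) = -136/9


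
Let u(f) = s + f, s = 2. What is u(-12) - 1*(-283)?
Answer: 273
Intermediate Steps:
u(f) = 2 + f
u(-12) - 1*(-283) = (2 - 12) - 1*(-283) = -10 + 283 = 273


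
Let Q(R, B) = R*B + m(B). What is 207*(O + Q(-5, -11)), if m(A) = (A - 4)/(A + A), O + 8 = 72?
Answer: 545031/22 ≈ 24774.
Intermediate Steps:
O = 64 (O = -8 + 72 = 64)
m(A) = (-4 + A)/(2*A) (m(A) = (-4 + A)/((2*A)) = (-4 + A)*(1/(2*A)) = (-4 + A)/(2*A))
Q(R, B) = B*R + (-4 + B)/(2*B) (Q(R, B) = R*B + (-4 + B)/(2*B) = B*R + (-4 + B)/(2*B))
207*(O + Q(-5, -11)) = 207*(64 + (½ - 2/(-11) - 11*(-5))) = 207*(64 + (½ - 2*(-1/11) + 55)) = 207*(64 + (½ + 2/11 + 55)) = 207*(64 + 1225/22) = 207*(2633/22) = 545031/22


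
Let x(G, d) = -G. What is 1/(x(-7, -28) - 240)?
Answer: -1/233 ≈ -0.0042918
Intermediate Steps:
1/(x(-7, -28) - 240) = 1/(-1*(-7) - 240) = 1/(7 - 240) = 1/(-233) = -1/233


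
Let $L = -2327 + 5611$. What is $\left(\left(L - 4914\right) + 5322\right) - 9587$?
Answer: $-5895$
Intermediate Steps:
$L = 3284$
$\left(\left(L - 4914\right) + 5322\right) - 9587 = \left(\left(3284 - 4914\right) + 5322\right) - 9587 = \left(-1630 + 5322\right) - 9587 = 3692 - 9587 = -5895$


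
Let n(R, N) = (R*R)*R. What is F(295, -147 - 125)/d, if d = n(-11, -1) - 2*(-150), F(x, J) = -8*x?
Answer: 2360/1031 ≈ 2.2890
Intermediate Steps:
n(R, N) = R³ (n(R, N) = R²*R = R³)
d = -1031 (d = (-11)³ - 2*(-150) = -1331 + 300 = -1031)
F(295, -147 - 125)/d = -8*295/(-1031) = -2360*(-1/1031) = 2360/1031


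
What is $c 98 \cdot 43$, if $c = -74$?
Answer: $-311836$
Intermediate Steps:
$c 98 \cdot 43 = \left(-74\right) 98 \cdot 43 = \left(-7252\right) 43 = -311836$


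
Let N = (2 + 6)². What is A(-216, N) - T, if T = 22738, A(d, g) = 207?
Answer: -22531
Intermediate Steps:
N = 64 (N = 8² = 64)
A(-216, N) - T = 207 - 1*22738 = 207 - 22738 = -22531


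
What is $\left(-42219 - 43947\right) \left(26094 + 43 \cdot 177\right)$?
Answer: $-2904225030$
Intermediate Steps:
$\left(-42219 - 43947\right) \left(26094 + 43 \cdot 177\right) = - 86166 \left(26094 + 7611\right) = \left(-86166\right) 33705 = -2904225030$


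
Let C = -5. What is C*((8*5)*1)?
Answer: -200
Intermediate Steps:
C*((8*5)*1) = -5*8*5 = -200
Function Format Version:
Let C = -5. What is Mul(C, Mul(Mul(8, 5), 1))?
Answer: -200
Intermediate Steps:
Mul(C, Mul(Mul(8, 5), 1)) = Mul(-5, Mul(Mul(8, 5), 1)) = Mul(-5, Mul(40, 1)) = Mul(-5, 40) = -200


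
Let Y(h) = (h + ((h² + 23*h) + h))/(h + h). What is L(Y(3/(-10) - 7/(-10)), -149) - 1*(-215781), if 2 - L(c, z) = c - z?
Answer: 2156213/10 ≈ 2.1562e+5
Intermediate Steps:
Y(h) = (h² + 25*h)/(2*h) (Y(h) = (h + (h² + 24*h))/((2*h)) = (h² + 25*h)*(1/(2*h)) = (h² + 25*h)/(2*h))
L(c, z) = 2 + z - c (L(c, z) = 2 - (c - z) = 2 + (z - c) = 2 + z - c)
L(Y(3/(-10) - 7/(-10)), -149) - 1*(-215781) = (2 - 149 - (25/2 + (3/(-10) - 7/(-10))/2)) - 1*(-215781) = (2 - 149 - (25/2 + (3*(-⅒) - 7*(-⅒))/2)) + 215781 = (2 - 149 - (25/2 + (-3/10 + 7/10)/2)) + 215781 = (2 - 149 - (25/2 + (½)*(⅖))) + 215781 = (2 - 149 - (25/2 + ⅕)) + 215781 = (2 - 149 - 1*127/10) + 215781 = (2 - 149 - 127/10) + 215781 = -1597/10 + 215781 = 2156213/10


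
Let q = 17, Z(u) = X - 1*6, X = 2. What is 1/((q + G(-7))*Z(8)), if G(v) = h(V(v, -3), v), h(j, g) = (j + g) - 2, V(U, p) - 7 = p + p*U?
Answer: -1/132 ≈ -0.0075758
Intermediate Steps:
V(U, p) = 7 + p + U*p (V(U, p) = 7 + (p + p*U) = 7 + (p + U*p) = 7 + p + U*p)
Z(u) = -4 (Z(u) = 2 - 1*6 = 2 - 6 = -4)
h(j, g) = -2 + g + j (h(j, g) = (g + j) - 2 = -2 + g + j)
G(v) = 2 - 2*v (G(v) = -2 + v + (7 - 3 + v*(-3)) = -2 + v + (7 - 3 - 3*v) = -2 + v + (4 - 3*v) = 2 - 2*v)
1/((q + G(-7))*Z(8)) = 1/((17 + (2 - 2*(-7)))*(-4)) = 1/((17 + (2 + 14))*(-4)) = 1/((17 + 16)*(-4)) = 1/(33*(-4)) = 1/(-132) = -1/132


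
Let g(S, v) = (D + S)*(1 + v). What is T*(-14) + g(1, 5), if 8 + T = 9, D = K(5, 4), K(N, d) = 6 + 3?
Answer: 46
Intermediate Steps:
K(N, d) = 9
D = 9
T = 1 (T = -8 + 9 = 1)
g(S, v) = (1 + v)*(9 + S) (g(S, v) = (9 + S)*(1 + v) = (1 + v)*(9 + S))
T*(-14) + g(1, 5) = 1*(-14) + (9 + 1 + 9*5 + 1*5) = -14 + (9 + 1 + 45 + 5) = -14 + 60 = 46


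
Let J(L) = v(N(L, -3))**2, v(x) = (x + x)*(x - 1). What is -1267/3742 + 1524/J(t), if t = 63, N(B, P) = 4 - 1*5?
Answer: 710317/7484 ≈ 94.911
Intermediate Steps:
N(B, P) = -1 (N(B, P) = 4 - 5 = -1)
v(x) = 2*x*(-1 + x) (v(x) = (2*x)*(-1 + x) = 2*x*(-1 + x))
J(L) = 16 (J(L) = (2*(-1)*(-1 - 1))**2 = (2*(-1)*(-2))**2 = 4**2 = 16)
-1267/3742 + 1524/J(t) = -1267/3742 + 1524/16 = -1267*1/3742 + 1524*(1/16) = -1267/3742 + 381/4 = 710317/7484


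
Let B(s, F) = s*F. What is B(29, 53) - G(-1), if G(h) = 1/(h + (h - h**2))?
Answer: 4612/3 ≈ 1537.3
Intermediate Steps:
G(h) = 1/(-h**2 + 2*h)
B(s, F) = F*s
B(29, 53) - G(-1) = 53*29 - (-1)/((-1)*(-2 - 1)) = 1537 - (-1)*(-1)/(-3) = 1537 - (-1)*(-1)*(-1)/3 = 1537 - 1*(-1/3) = 1537 + 1/3 = 4612/3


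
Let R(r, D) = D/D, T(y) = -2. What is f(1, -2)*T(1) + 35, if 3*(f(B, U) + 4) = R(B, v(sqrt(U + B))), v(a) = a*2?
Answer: 127/3 ≈ 42.333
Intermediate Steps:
v(a) = 2*a
R(r, D) = 1
f(B, U) = -11/3 (f(B, U) = -4 + (1/3)*1 = -4 + 1/3 = -11/3)
f(1, -2)*T(1) + 35 = -11/3*(-2) + 35 = 22/3 + 35 = 127/3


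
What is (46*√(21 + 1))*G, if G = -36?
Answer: -1656*√22 ≈ -7767.3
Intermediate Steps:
(46*√(21 + 1))*G = (46*√(21 + 1))*(-36) = (46*√22)*(-36) = -1656*√22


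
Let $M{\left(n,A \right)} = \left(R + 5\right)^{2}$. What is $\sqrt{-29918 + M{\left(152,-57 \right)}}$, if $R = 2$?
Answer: $i \sqrt{29869} \approx 172.83 i$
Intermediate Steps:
$M{\left(n,A \right)} = 49$ ($M{\left(n,A \right)} = \left(2 + 5\right)^{2} = 7^{2} = 49$)
$\sqrt{-29918 + M{\left(152,-57 \right)}} = \sqrt{-29918 + 49} = \sqrt{-29869} = i \sqrt{29869}$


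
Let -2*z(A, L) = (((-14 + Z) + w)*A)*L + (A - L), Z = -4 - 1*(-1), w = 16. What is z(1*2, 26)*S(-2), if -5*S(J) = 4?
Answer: -152/5 ≈ -30.400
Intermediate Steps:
S(J) = -⅘ (S(J) = -⅕*4 = -⅘)
Z = -3 (Z = -4 + 1 = -3)
z(A, L) = L/2 - A/2 + A*L/2 (z(A, L) = -((((-14 - 3) + 16)*A)*L + (A - L))/2 = -(((-17 + 16)*A)*L + (A - L))/2 = -((-A)*L + (A - L))/2 = -(-A*L + (A - L))/2 = -(A - L - A*L)/2 = L/2 - A/2 + A*L/2)
z(1*2, 26)*S(-2) = ((½)*26 - 2/2 + (½)*(1*2)*26)*(-⅘) = (13 - ½*2 + (½)*2*26)*(-⅘) = (13 - 1 + 26)*(-⅘) = 38*(-⅘) = -152/5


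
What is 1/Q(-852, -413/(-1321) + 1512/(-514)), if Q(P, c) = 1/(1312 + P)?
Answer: 460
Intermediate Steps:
1/Q(-852, -413/(-1321) + 1512/(-514)) = 1/(1/(1312 - 852)) = 1/(1/460) = 460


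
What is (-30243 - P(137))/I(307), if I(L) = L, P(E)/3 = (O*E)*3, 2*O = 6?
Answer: -33942/307 ≈ -110.56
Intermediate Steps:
O = 3 (O = (½)*6 = 3)
P(E) = 27*E (P(E) = 3*((3*E)*3) = 3*(9*E) = 27*E)
(-30243 - P(137))/I(307) = (-30243 - 27*137)/307 = (-30243 - 1*3699)*(1/307) = (-30243 - 3699)*(1/307) = -33942*1/307 = -33942/307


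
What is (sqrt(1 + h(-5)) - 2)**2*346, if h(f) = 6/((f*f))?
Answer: 45326/25 - 1384*sqrt(31)/5 ≈ 271.88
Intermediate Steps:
h(f) = 6/f**2 (h(f) = 6/(f**2) = 6/f**2)
(sqrt(1 + h(-5)) - 2)**2*346 = (sqrt(1 + 6/(-5)**2) - 2)**2*346 = (sqrt(1 + 6*(1/25)) - 2)**2*346 = (sqrt(1 + 6/25) - 2)**2*346 = (sqrt(31/25) - 2)**2*346 = (sqrt(31)/5 - 2)**2*346 = (-2 + sqrt(31)/5)**2*346 = 346*(-2 + sqrt(31)/5)**2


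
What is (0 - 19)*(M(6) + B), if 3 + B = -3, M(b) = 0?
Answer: 114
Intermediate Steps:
B = -6 (B = -3 - 3 = -6)
(0 - 19)*(M(6) + B) = (0 - 19)*(0 - 6) = -19*(-6) = 114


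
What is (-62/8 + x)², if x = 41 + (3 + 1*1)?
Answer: 22201/16 ≈ 1387.6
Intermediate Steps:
x = 45 (x = 41 + (3 + 1) = 41 + 4 = 45)
(-62/8 + x)² = (-62/8 + 45)² = (-62*⅛ + 45)² = (-31/4 + 45)² = (149/4)² = 22201/16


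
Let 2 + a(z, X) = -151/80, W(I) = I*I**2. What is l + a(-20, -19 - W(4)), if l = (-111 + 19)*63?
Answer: -463991/80 ≈ -5799.9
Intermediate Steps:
W(I) = I**3
a(z, X) = -311/80 (a(z, X) = -2 - 151/80 = -311/80)
l = -5796 (l = -92*63 = -5796)
l + a(-20, -19 - W(4)) = -5796 - 311/80 = -463991/80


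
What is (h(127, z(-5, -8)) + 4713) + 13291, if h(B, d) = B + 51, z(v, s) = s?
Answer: 18182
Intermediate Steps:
h(B, d) = 51 + B
(h(127, z(-5, -8)) + 4713) + 13291 = ((51 + 127) + 4713) + 13291 = (178 + 4713) + 13291 = 4891 + 13291 = 18182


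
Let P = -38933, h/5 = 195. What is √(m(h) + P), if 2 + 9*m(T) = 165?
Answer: I*√350234/3 ≈ 197.27*I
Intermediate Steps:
h = 975 (h = 5*195 = 975)
m(T) = 163/9 (m(T) = -2/9 + (⅑)*165 = -2/9 + 55/3 = 163/9)
√(m(h) + P) = √(163/9 - 38933) = √(-350234/9) = I*√350234/3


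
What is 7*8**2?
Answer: 448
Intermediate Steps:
7*8**2 = 7*64 = 448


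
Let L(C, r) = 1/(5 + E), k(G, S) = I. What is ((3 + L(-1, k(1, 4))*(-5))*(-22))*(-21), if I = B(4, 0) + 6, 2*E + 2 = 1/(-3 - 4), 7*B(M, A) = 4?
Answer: 798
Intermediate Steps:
B(M, A) = 4/7 (B(M, A) = (1/7)*4 = 4/7)
E = -15/14 (E = -1 + 1/(2*(-3 - 4)) = -1 + (1/2)/(-7) = -1 + (1/2)*(-1/7) = -1 - 1/14 = -15/14 ≈ -1.0714)
I = 46/7 (I = 4/7 + 6 = 46/7 ≈ 6.5714)
k(G, S) = 46/7
L(C, r) = 14/55 (L(C, r) = 1/(5 - 15/14) = 1/(55/14) = 14/55)
((3 + L(-1, k(1, 4))*(-5))*(-22))*(-21) = ((3 + (14/55)*(-5))*(-22))*(-21) = ((3 - 14/11)*(-22))*(-21) = ((19/11)*(-22))*(-21) = -38*(-21) = 798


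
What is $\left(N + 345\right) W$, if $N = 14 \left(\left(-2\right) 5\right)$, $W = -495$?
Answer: $-101475$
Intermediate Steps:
$N = -140$ ($N = 14 \left(-10\right) = -140$)
$\left(N + 345\right) W = \left(-140 + 345\right) \left(-495\right) = 205 \left(-495\right) = -101475$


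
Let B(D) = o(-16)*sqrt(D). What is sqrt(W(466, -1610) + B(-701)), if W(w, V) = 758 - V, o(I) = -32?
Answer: 4*sqrt(148 - 2*I*sqrt(701)) ≈ 49.412 - 8.5733*I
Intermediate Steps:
B(D) = -32*sqrt(D)
sqrt(W(466, -1610) + B(-701)) = sqrt((758 - 1*(-1610)) - 32*I*sqrt(701)) = sqrt((758 + 1610) - 32*I*sqrt(701)) = sqrt(2368 - 32*I*sqrt(701))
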